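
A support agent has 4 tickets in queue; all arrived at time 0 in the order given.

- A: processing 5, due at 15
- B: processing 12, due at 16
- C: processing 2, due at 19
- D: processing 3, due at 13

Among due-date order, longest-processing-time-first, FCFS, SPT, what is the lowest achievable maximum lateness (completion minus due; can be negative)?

EDD (increasing due date): D A B C.
D: 0→3, due 13, lateness -10
A: 3→8, due 15, lateness -7
B: 8→20, due 16, lateness 4
C: 20→22, due 19, lateness 3
Maximum = 4.
LPT (decreasing processing time): B A D C.
B: 0→12, due 16, lateness -4
A: 12→17, due 15, lateness 2
D: 17→20, due 13, lateness 7
C: 20→22, due 19, lateness 3
Maximum = 7.
FIFO (arrival order): A B C D.
A: 0→5, due 15, lateness -10
B: 5→17, due 16, lateness 1
C: 17→19, due 19, lateness 0
D: 19→22, due 13, lateness 9
Maximum = 9.
SPT (increasing processing time): C D A B.
C: 0→2, due 19, lateness -17
D: 2→5, due 13, lateness -8
A: 5→10, due 15, lateness -5
B: 10→22, due 16, lateness 6
Maximum = 6.
EDD 4, LPT 7, FIFO 9, SPT 6 → minimum 4.

4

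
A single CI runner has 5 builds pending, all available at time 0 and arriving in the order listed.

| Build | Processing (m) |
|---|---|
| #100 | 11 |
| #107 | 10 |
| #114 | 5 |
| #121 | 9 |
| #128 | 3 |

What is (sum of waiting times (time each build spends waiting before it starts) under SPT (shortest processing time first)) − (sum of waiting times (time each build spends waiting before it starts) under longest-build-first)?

-42

SPT (increasing processing time): #128 #114 #121 #107 #100.
#128: waits 0, runs 0→3
#114: waits 3, runs 3→8
#121: waits 8, runs 8→17
#107: waits 17, runs 17→27
#100: waits 27, runs 27→38
Sum = 0+3+8+17+27 = 55.
LPT (decreasing processing time): #100 #107 #121 #114 #128.
#100: waits 0, runs 0→11
#107: waits 11, runs 11→21
#121: waits 21, runs 21→30
#114: waits 30, runs 30→35
#128: waits 35, runs 35→38
Sum = 0+11+21+30+35 = 97.
Difference = 55 − 97 = -42.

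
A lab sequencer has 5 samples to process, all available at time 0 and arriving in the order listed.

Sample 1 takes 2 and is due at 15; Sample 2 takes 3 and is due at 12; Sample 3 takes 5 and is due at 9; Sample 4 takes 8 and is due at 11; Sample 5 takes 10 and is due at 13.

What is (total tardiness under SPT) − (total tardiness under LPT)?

SPT (increasing processing time): Sample 1 Sample 2 Sample 3 Sample 4 Sample 5.
Sample 1: 0→2, due 15, tardiness 0
Sample 2: 2→5, due 12, tardiness 0
Sample 3: 5→10, due 9, tardiness 1
Sample 4: 10→18, due 11, tardiness 7
Sample 5: 18→28, due 13, tardiness 15
Sum = 0+0+1+7+15 = 23.
LPT (decreasing processing time): Sample 5 Sample 4 Sample 3 Sample 2 Sample 1.
Sample 5: 0→10, due 13, tardiness 0
Sample 4: 10→18, due 11, tardiness 7
Sample 3: 18→23, due 9, tardiness 14
Sample 2: 23→26, due 12, tardiness 14
Sample 1: 26→28, due 15, tardiness 13
Sum = 0+7+14+14+13 = 48.
Difference = 23 − 48 = -25.

-25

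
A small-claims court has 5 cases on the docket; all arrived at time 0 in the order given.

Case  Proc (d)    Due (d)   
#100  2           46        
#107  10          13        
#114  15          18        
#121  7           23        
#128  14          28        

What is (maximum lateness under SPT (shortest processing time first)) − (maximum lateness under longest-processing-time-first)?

4

SPT (increasing processing time): #100 #121 #107 #128 #114.
#100: 0→2, due 46, lateness -44
#121: 2→9, due 23, lateness -14
#107: 9→19, due 13, lateness 6
#128: 19→33, due 28, lateness 5
#114: 33→48, due 18, lateness 30
Maximum = 30.
LPT (decreasing processing time): #114 #128 #107 #121 #100.
#114: 0→15, due 18, lateness -3
#128: 15→29, due 28, lateness 1
#107: 29→39, due 13, lateness 26
#121: 39→46, due 23, lateness 23
#100: 46→48, due 46, lateness 2
Maximum = 26.
Difference = 30 − 26 = 4.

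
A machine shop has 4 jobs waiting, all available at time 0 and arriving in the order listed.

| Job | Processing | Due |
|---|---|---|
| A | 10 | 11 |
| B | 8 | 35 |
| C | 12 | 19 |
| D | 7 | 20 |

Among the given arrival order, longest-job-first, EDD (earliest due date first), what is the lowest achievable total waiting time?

FIFO (arrival order): A B C D.
A: waits 0, runs 0→10
B: waits 10, runs 10→18
C: waits 18, runs 18→30
D: waits 30, runs 30→37
Sum = 0+10+18+30 = 58.
LPT (decreasing processing time): C A B D.
C: waits 0, runs 0→12
A: waits 12, runs 12→22
B: waits 22, runs 22→30
D: waits 30, runs 30→37
Sum = 0+12+22+30 = 64.
EDD (increasing due date): A C D B.
A: waits 0, runs 0→10
C: waits 10, runs 10→22
D: waits 22, runs 22→29
B: waits 29, runs 29→37
Sum = 0+10+22+29 = 61.
FIFO 58, LPT 64, EDD 61 → minimum 58.

58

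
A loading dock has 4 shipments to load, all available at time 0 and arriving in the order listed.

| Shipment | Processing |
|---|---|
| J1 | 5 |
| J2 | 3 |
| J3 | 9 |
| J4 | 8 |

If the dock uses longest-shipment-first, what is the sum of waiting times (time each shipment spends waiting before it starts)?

LPT (decreasing processing time): J3 J4 J1 J2.
J3: waits 0, runs 0→9
J4: waits 9, runs 9→17
J1: waits 17, runs 17→22
J2: waits 22, runs 22→25
Sum = 0+9+17+22 = 48.

48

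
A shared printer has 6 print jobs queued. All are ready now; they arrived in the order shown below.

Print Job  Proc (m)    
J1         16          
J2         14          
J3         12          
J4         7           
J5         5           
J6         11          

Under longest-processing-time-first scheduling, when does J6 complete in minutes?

LPT (decreasing processing time): J1 J2 J3 J6 J4 J5.
J1: 0→16
J2: 16→30
J3: 30→42
J6: 42→53

53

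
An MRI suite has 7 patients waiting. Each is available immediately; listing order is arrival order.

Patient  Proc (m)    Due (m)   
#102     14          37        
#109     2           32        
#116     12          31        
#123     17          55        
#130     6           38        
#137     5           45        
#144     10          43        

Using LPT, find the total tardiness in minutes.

LPT (decreasing processing time): #123 #102 #116 #144 #130 #137 #109.
#123: 0→17, due 55, tardiness 0
#102: 17→31, due 37, tardiness 0
#116: 31→43, due 31, tardiness 12
#144: 43→53, due 43, tardiness 10
#130: 53→59, due 38, tardiness 21
#137: 59→64, due 45, tardiness 19
#109: 64→66, due 32, tardiness 34
Sum = 0+0+12+10+21+19+34 = 96.

96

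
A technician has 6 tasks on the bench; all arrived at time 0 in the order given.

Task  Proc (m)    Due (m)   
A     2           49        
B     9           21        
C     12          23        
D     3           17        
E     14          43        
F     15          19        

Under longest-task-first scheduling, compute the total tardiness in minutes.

89

LPT (decreasing processing time): F E C B D A.
F: 0→15, due 19, tardiness 0
E: 15→29, due 43, tardiness 0
C: 29→41, due 23, tardiness 18
B: 41→50, due 21, tardiness 29
D: 50→53, due 17, tardiness 36
A: 53→55, due 49, tardiness 6
Sum = 0+0+18+29+36+6 = 89.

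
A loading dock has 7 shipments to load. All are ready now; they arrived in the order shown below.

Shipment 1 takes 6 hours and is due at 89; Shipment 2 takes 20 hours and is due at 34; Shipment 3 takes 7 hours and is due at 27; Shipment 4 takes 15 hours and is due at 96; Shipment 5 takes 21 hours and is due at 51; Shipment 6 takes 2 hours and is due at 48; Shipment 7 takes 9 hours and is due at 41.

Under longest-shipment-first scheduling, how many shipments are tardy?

4

LPT (decreasing processing time): Shipment 5 Shipment 2 Shipment 4 Shipment 7 Shipment 3 Shipment 1 Shipment 6.
Shipment 5: 0→21, due 51, tardiness 0
Shipment 2: 21→41, due 34, tardiness 7
Shipment 4: 41→56, due 96, tardiness 0
Shipment 7: 56→65, due 41, tardiness 24
Shipment 3: 65→72, due 27, tardiness 45
Shipment 1: 72→78, due 89, tardiness 0
Shipment 6: 78→80, due 48, tardiness 32
Late shipments: 4.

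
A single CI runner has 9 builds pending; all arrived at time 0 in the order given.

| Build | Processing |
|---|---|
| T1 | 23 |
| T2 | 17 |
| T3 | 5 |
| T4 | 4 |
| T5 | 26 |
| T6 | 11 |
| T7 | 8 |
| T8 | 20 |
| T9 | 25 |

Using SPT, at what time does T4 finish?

4

SPT (increasing processing time): T4 T3 T7 T6 T2 T8 T1 T9 T5.
T4: 0→4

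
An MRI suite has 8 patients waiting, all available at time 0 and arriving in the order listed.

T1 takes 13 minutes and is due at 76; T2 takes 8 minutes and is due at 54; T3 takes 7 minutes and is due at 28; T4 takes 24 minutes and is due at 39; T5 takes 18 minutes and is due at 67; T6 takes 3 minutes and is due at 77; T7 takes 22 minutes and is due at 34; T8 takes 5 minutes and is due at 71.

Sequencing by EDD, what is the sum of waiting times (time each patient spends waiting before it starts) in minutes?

EDD (increasing due date): T3 T7 T4 T2 T5 T8 T1 T6.
T3: waits 0, runs 0→7
T7: waits 7, runs 7→29
T4: waits 29, runs 29→53
T2: waits 53, runs 53→61
T5: waits 61, runs 61→79
T8: waits 79, runs 79→84
T1: waits 84, runs 84→97
T6: waits 97, runs 97→100
Sum = 0+7+29+53+61+79+84+97 = 410.

410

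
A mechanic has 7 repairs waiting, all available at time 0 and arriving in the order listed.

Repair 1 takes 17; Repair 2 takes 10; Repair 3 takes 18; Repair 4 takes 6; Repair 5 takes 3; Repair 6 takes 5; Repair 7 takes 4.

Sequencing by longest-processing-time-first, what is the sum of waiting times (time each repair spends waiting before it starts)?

265

LPT (decreasing processing time): Repair 3 Repair 1 Repair 2 Repair 4 Repair 6 Repair 7 Repair 5.
Repair 3: waits 0, runs 0→18
Repair 1: waits 18, runs 18→35
Repair 2: waits 35, runs 35→45
Repair 4: waits 45, runs 45→51
Repair 6: waits 51, runs 51→56
Repair 7: waits 56, runs 56→60
Repair 5: waits 60, runs 60→63
Sum = 0+18+35+45+51+56+60 = 265.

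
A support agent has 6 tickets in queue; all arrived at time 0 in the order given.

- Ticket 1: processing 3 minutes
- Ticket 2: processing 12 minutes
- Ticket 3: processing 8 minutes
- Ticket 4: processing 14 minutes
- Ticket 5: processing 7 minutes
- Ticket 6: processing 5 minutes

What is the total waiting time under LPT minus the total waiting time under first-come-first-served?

LPT (decreasing processing time): Ticket 4 Ticket 2 Ticket 3 Ticket 5 Ticket 6 Ticket 1.
Ticket 4: waits 0, runs 0→14
Ticket 2: waits 14, runs 14→26
Ticket 3: waits 26, runs 26→34
Ticket 5: waits 34, runs 34→41
Ticket 6: waits 41, runs 41→46
Ticket 1: waits 46, runs 46→49
Sum = 0+14+26+34+41+46 = 161.
FIFO (arrival order): Ticket 1 Ticket 2 Ticket 3 Ticket 4 Ticket 5 Ticket 6.
Ticket 1: waits 0, runs 0→3
Ticket 2: waits 3, runs 3→15
Ticket 3: waits 15, runs 15→23
Ticket 4: waits 23, runs 23→37
Ticket 5: waits 37, runs 37→44
Ticket 6: waits 44, runs 44→49
Sum = 0+3+15+23+37+44 = 122.
Difference = 161 − 122 = 39.

39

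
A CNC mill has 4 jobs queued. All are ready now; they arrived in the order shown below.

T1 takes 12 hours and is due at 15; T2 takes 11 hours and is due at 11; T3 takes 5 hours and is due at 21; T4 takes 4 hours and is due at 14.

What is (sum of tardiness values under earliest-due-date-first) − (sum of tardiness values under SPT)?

EDD (increasing due date): T2 T4 T1 T3.
T2: 0→11, due 11, tardiness 0
T4: 11→15, due 14, tardiness 1
T1: 15→27, due 15, tardiness 12
T3: 27→32, due 21, tardiness 11
Sum = 0+1+12+11 = 24.
SPT (increasing processing time): T4 T3 T2 T1.
T4: 0→4, due 14, tardiness 0
T3: 4→9, due 21, tardiness 0
T2: 9→20, due 11, tardiness 9
T1: 20→32, due 15, tardiness 17
Sum = 0+0+9+17 = 26.
Difference = 24 − 26 = -2.

-2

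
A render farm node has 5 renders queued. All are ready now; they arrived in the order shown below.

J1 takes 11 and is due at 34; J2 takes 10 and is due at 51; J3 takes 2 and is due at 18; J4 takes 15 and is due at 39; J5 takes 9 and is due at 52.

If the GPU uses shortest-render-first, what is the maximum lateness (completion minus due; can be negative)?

8

SPT (increasing processing time): J3 J5 J2 J1 J4.
J3: 0→2, due 18, lateness -16
J5: 2→11, due 52, lateness -41
J2: 11→21, due 51, lateness -30
J1: 21→32, due 34, lateness -2
J4: 32→47, due 39, lateness 8
Maximum = 8.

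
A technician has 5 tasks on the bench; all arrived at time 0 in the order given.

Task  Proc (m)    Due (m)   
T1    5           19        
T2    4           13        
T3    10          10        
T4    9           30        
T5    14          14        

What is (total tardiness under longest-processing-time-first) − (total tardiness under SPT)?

19

LPT (decreasing processing time): T5 T3 T4 T1 T2.
T5: 0→14, due 14, tardiness 0
T3: 14→24, due 10, tardiness 14
T4: 24→33, due 30, tardiness 3
T1: 33→38, due 19, tardiness 19
T2: 38→42, due 13, tardiness 29
Sum = 0+14+3+19+29 = 65.
SPT (increasing processing time): T2 T1 T4 T3 T5.
T2: 0→4, due 13, tardiness 0
T1: 4→9, due 19, tardiness 0
T4: 9→18, due 30, tardiness 0
T3: 18→28, due 10, tardiness 18
T5: 28→42, due 14, tardiness 28
Sum = 0+0+0+18+28 = 46.
Difference = 65 − 46 = 19.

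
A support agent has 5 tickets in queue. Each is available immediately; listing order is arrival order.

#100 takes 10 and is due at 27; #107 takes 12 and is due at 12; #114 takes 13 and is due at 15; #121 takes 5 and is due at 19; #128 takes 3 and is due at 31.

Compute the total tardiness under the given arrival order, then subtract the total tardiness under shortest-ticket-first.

17

FIFO (arrival order): #100 #107 #114 #121 #128.
#100: 0→10, due 27, tardiness 0
#107: 10→22, due 12, tardiness 10
#114: 22→35, due 15, tardiness 20
#121: 35→40, due 19, tardiness 21
#128: 40→43, due 31, tardiness 12
Sum = 0+10+20+21+12 = 63.
SPT (increasing processing time): #128 #121 #100 #107 #114.
#128: 0→3, due 31, tardiness 0
#121: 3→8, due 19, tardiness 0
#100: 8→18, due 27, tardiness 0
#107: 18→30, due 12, tardiness 18
#114: 30→43, due 15, tardiness 28
Sum = 0+0+0+18+28 = 46.
Difference = 63 − 46 = 17.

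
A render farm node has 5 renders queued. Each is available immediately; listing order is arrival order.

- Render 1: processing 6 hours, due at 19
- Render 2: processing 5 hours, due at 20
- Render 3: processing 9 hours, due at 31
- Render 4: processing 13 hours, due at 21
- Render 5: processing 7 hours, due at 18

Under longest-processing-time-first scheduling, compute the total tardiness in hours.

LPT (decreasing processing time): Render 4 Render 3 Render 5 Render 1 Render 2.
Render 4: 0→13, due 21, tardiness 0
Render 3: 13→22, due 31, tardiness 0
Render 5: 22→29, due 18, tardiness 11
Render 1: 29→35, due 19, tardiness 16
Render 2: 35→40, due 20, tardiness 20
Sum = 0+0+11+16+20 = 47.

47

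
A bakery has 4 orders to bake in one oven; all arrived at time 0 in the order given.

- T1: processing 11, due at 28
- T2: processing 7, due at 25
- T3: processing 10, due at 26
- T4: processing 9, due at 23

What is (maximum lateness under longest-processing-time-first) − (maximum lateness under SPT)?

LPT (decreasing processing time): T1 T3 T4 T2.
T1: 0→11, due 28, lateness -17
T3: 11→21, due 26, lateness -5
T4: 21→30, due 23, lateness 7
T2: 30→37, due 25, lateness 12
Maximum = 12.
SPT (increasing processing time): T2 T4 T3 T1.
T2: 0→7, due 25, lateness -18
T4: 7→16, due 23, lateness -7
T3: 16→26, due 26, lateness 0
T1: 26→37, due 28, lateness 9
Maximum = 9.
Difference = 12 − 9 = 3.

3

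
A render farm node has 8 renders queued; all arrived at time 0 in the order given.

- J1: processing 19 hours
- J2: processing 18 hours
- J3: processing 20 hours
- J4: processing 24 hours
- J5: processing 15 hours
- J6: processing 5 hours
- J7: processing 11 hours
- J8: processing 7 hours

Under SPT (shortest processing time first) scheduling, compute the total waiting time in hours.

304

SPT (increasing processing time): J6 J8 J7 J5 J2 J1 J3 J4.
J6: waits 0, runs 0→5
J8: waits 5, runs 5→12
J7: waits 12, runs 12→23
J5: waits 23, runs 23→38
J2: waits 38, runs 38→56
J1: waits 56, runs 56→75
J3: waits 75, runs 75→95
J4: waits 95, runs 95→119
Sum = 0+5+12+23+38+56+75+95 = 304.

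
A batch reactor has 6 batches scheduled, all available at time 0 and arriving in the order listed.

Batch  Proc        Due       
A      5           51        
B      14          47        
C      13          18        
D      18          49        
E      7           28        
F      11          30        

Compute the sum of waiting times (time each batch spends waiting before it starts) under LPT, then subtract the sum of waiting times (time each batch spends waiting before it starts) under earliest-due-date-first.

42

LPT (decreasing processing time): D B C F E A.
D: waits 0, runs 0→18
B: waits 18, runs 18→32
C: waits 32, runs 32→45
F: waits 45, runs 45→56
E: waits 56, runs 56→63
A: waits 63, runs 63→68
Sum = 0+18+32+45+56+63 = 214.
EDD (increasing due date): C E F B D A.
C: waits 0, runs 0→13
E: waits 13, runs 13→20
F: waits 20, runs 20→31
B: waits 31, runs 31→45
D: waits 45, runs 45→63
A: waits 63, runs 63→68
Sum = 0+13+20+31+45+63 = 172.
Difference = 214 − 172 = 42.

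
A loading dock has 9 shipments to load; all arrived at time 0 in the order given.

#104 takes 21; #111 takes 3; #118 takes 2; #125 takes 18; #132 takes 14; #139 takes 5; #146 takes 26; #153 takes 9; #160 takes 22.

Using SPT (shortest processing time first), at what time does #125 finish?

SPT (increasing processing time): #118 #111 #139 #153 #132 #125 #104 #160 #146.
#118: 0→2
#111: 2→5
#139: 5→10
#153: 10→19
#132: 19→33
#125: 33→51

51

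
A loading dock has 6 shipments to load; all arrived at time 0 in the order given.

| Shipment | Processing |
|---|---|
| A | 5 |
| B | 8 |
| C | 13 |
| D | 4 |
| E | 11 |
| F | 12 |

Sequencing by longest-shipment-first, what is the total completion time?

LPT (decreasing processing time): C F E B A D.
C: 0→13
F: 13→25
E: 25→36
B: 36→44
A: 44→49
D: 49→53
Sum = 13+25+36+44+49+53 = 220.

220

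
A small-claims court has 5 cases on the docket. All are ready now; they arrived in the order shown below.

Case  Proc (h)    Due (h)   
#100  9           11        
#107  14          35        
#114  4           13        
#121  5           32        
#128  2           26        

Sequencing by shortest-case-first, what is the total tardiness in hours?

SPT (increasing processing time): #128 #114 #121 #100 #107.
#128: 0→2, due 26, tardiness 0
#114: 2→6, due 13, tardiness 0
#121: 6→11, due 32, tardiness 0
#100: 11→20, due 11, tardiness 9
#107: 20→34, due 35, tardiness 0
Sum = 0+0+0+9+0 = 9.

9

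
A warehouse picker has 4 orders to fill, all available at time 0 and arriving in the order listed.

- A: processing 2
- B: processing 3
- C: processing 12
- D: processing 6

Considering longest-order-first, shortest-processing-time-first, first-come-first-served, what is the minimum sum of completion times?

LPT (decreasing processing time): C D B A.
C: 0→12
D: 12→18
B: 18→21
A: 21→23
Sum = 12+18+21+23 = 74.
SPT (increasing processing time): A B D C.
A: 0→2
B: 2→5
D: 5→11
C: 11→23
Sum = 2+5+11+23 = 41.
FIFO (arrival order): A B C D.
A: 0→2
B: 2→5
C: 5→17
D: 17→23
Sum = 2+5+17+23 = 47.
LPT 74, SPT 41, FIFO 47 → minimum 41.

41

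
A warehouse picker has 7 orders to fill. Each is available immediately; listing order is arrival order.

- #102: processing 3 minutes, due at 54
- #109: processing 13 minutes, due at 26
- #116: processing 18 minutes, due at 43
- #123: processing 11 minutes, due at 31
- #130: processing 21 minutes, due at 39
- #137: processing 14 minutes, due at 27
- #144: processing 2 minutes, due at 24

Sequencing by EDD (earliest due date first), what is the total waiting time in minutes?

226

EDD (increasing due date): #144 #109 #137 #123 #130 #116 #102.
#144: waits 0, runs 0→2
#109: waits 2, runs 2→15
#137: waits 15, runs 15→29
#123: waits 29, runs 29→40
#130: waits 40, runs 40→61
#116: waits 61, runs 61→79
#102: waits 79, runs 79→82
Sum = 0+2+15+29+40+61+79 = 226.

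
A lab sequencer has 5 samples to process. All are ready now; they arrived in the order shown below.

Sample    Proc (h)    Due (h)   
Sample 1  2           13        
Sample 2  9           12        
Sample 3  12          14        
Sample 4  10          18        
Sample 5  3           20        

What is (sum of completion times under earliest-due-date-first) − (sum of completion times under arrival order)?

EDD (increasing due date): Sample 2 Sample 1 Sample 3 Sample 4 Sample 5.
Sample 2: 0→9
Sample 1: 9→11
Sample 3: 11→23
Sample 4: 23→33
Sample 5: 33→36
Sum = 9+11+23+33+36 = 112.
FIFO (arrival order): Sample 1 Sample 2 Sample 3 Sample 4 Sample 5.
Sample 1: 0→2
Sample 2: 2→11
Sample 3: 11→23
Sample 4: 23→33
Sample 5: 33→36
Sum = 2+11+23+33+36 = 105.
Difference = 112 − 105 = 7.

7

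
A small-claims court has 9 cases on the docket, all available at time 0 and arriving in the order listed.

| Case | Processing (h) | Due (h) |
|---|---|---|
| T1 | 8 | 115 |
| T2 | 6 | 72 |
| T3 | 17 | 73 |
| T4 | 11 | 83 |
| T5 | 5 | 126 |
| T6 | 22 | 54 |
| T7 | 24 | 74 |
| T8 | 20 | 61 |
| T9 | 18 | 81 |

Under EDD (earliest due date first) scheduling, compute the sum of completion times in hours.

748

EDD (increasing due date): T6 T8 T2 T3 T7 T9 T4 T1 T5.
T6: 0→22
T8: 22→42
T2: 42→48
T3: 48→65
T7: 65→89
T9: 89→107
T4: 107→118
T1: 118→126
T5: 126→131
Sum = 22+42+48+65+89+107+118+126+131 = 748.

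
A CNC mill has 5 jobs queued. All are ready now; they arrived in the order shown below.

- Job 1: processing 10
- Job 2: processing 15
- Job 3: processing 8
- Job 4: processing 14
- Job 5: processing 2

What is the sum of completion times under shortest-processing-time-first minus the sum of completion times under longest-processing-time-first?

-64

SPT (increasing processing time): Job 5 Job 3 Job 1 Job 4 Job 2.
Job 5: 0→2
Job 3: 2→10
Job 1: 10→20
Job 4: 20→34
Job 2: 34→49
Sum = 2+10+20+34+49 = 115.
LPT (decreasing processing time): Job 2 Job 4 Job 1 Job 3 Job 5.
Job 2: 0→15
Job 4: 15→29
Job 1: 29→39
Job 3: 39→47
Job 5: 47→49
Sum = 15+29+39+47+49 = 179.
Difference = 115 − 179 = -64.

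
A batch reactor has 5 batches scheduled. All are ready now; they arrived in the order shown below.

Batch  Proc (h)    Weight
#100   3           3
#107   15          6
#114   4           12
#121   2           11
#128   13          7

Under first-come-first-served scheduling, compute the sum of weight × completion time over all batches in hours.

FIFO (arrival order): #100 #107 #114 #121 #128.
#100: finishes 3, weight 3, w·C = 9
#107: finishes 18, weight 6, w·C = 108
#114: finishes 22, weight 12, w·C = 264
#121: finishes 24, weight 11, w·C = 264
#128: finishes 37, weight 7, w·C = 259
Sum = 9+108+264+264+259 = 904.

904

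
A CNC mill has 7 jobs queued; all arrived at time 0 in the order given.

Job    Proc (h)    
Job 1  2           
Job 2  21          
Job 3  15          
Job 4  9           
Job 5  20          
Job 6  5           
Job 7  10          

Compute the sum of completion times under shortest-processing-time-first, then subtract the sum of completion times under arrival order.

SPT (increasing processing time): Job 1 Job 6 Job 4 Job 7 Job 3 Job 5 Job 2.
Job 1: 0→2
Job 6: 2→7
Job 4: 7→16
Job 7: 16→26
Job 3: 26→41
Job 5: 41→61
Job 2: 61→82
Sum = 2+7+16+26+41+61+82 = 235.
FIFO (arrival order): Job 1 Job 2 Job 3 Job 4 Job 5 Job 6 Job 7.
Job 1: 0→2
Job 2: 2→23
Job 3: 23→38
Job 4: 38→47
Job 5: 47→67
Job 6: 67→72
Job 7: 72→82
Sum = 2+23+38+47+67+72+82 = 331.
Difference = 235 − 331 = -96.

-96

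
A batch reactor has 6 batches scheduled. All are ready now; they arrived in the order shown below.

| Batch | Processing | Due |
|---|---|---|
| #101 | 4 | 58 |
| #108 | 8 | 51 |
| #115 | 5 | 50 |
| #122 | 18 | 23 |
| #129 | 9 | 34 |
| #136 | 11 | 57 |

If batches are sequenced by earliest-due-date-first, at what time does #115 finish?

32

EDD (increasing due date): #122 #129 #115 #108 #136 #101.
#122: 0→18
#129: 18→27
#115: 27→32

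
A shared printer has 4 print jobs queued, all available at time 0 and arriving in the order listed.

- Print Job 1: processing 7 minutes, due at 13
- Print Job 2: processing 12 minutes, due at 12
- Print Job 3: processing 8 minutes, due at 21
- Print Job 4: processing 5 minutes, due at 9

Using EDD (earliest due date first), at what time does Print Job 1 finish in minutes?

24

EDD (increasing due date): Print Job 4 Print Job 2 Print Job 1 Print Job 3.
Print Job 4: 0→5
Print Job 2: 5→17
Print Job 1: 17→24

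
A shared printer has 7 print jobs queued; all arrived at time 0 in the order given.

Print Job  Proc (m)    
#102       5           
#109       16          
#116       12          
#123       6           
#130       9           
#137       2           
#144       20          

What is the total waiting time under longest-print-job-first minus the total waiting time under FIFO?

LPT (decreasing processing time): #144 #109 #116 #130 #123 #102 #137.
#144: waits 0, runs 0→20
#109: waits 20, runs 20→36
#116: waits 36, runs 36→48
#130: waits 48, runs 48→57
#123: waits 57, runs 57→63
#102: waits 63, runs 63→68
#137: waits 68, runs 68→70
Sum = 0+20+36+48+57+63+68 = 292.
FIFO (arrival order): #102 #109 #116 #123 #130 #137 #144.
#102: waits 0, runs 0→5
#109: waits 5, runs 5→21
#116: waits 21, runs 21→33
#123: waits 33, runs 33→39
#130: waits 39, runs 39→48
#137: waits 48, runs 48→50
#144: waits 50, runs 50→70
Sum = 0+5+21+33+39+48+50 = 196.
Difference = 292 − 196 = 96.

96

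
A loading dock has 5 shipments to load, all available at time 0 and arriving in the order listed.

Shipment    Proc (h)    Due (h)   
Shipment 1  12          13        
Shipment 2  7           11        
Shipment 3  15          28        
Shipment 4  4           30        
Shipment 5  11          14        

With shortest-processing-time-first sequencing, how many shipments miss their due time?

SPT (increasing processing time): Shipment 4 Shipment 2 Shipment 5 Shipment 1 Shipment 3.
Shipment 4: 0→4, due 30, tardiness 0
Shipment 2: 4→11, due 11, tardiness 0
Shipment 5: 11→22, due 14, tardiness 8
Shipment 1: 22→34, due 13, tardiness 21
Shipment 3: 34→49, due 28, tardiness 21
Late shipments: 3.

3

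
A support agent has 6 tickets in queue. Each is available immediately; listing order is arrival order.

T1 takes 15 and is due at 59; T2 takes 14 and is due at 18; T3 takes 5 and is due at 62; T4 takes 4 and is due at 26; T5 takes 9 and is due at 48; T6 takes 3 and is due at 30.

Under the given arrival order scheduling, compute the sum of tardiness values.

43

FIFO (arrival order): T1 T2 T3 T4 T5 T6.
T1: 0→15, due 59, tardiness 0
T2: 15→29, due 18, tardiness 11
T3: 29→34, due 62, tardiness 0
T4: 34→38, due 26, tardiness 12
T5: 38→47, due 48, tardiness 0
T6: 47→50, due 30, tardiness 20
Sum = 0+11+0+12+0+20 = 43.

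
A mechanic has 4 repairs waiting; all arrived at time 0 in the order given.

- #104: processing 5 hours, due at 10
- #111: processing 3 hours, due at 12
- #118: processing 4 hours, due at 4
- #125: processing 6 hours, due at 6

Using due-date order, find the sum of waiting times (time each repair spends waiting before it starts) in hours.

EDD (increasing due date): #118 #125 #104 #111.
#118: waits 0, runs 0→4
#125: waits 4, runs 4→10
#104: waits 10, runs 10→15
#111: waits 15, runs 15→18
Sum = 0+4+10+15 = 29.

29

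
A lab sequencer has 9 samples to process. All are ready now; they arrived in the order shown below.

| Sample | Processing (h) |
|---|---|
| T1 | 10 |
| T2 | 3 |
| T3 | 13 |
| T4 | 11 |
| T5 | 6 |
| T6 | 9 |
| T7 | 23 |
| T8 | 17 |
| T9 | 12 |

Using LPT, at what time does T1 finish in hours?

86

LPT (decreasing processing time): T7 T8 T3 T9 T4 T1 T6 T5 T2.
T7: 0→23
T8: 23→40
T3: 40→53
T9: 53→65
T4: 65→76
T1: 76→86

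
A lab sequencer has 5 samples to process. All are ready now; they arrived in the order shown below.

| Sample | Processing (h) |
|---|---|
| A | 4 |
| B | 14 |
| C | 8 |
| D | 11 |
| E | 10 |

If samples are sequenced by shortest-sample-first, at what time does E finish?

22

SPT (increasing processing time): A C E D B.
A: 0→4
C: 4→12
E: 12→22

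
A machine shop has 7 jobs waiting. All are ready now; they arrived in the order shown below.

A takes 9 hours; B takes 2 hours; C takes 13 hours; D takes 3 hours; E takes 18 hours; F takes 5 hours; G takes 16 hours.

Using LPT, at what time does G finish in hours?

34

LPT (decreasing processing time): E G C A F D B.
E: 0→18
G: 18→34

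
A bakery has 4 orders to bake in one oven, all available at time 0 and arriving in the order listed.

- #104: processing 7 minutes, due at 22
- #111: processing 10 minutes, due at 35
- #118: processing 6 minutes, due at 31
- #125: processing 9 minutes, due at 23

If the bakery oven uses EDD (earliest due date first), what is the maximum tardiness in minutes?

0

EDD (increasing due date): #104 #125 #118 #111.
#104: 0→7, due 22, tardiness 0
#125: 7→16, due 23, tardiness 0
#118: 16→22, due 31, tardiness 0
#111: 22→32, due 35, tardiness 0
Maximum = 0.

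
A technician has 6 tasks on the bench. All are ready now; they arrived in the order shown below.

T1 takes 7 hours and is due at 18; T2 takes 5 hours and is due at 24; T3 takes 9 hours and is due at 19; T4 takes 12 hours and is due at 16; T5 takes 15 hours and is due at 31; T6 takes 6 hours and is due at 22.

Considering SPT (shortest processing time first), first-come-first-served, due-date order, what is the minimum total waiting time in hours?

SPT (increasing processing time): T2 T6 T1 T3 T4 T5.
T2: waits 0, runs 0→5
T6: waits 5, runs 5→11
T1: waits 11, runs 11→18
T3: waits 18, runs 18→27
T4: waits 27, runs 27→39
T5: waits 39, runs 39→54
Sum = 0+5+11+18+27+39 = 100.
FIFO (arrival order): T1 T2 T3 T4 T5 T6.
T1: waits 0, runs 0→7
T2: waits 7, runs 7→12
T3: waits 12, runs 12→21
T4: waits 21, runs 21→33
T5: waits 33, runs 33→48
T6: waits 48, runs 48→54
Sum = 0+7+12+21+33+48 = 121.
EDD (increasing due date): T4 T1 T3 T6 T2 T5.
T4: waits 0, runs 0→12
T1: waits 12, runs 12→19
T3: waits 19, runs 19→28
T6: waits 28, runs 28→34
T2: waits 34, runs 34→39
T5: waits 39, runs 39→54
Sum = 0+12+19+28+34+39 = 132.
SPT 100, FIFO 121, EDD 132 → minimum 100.

100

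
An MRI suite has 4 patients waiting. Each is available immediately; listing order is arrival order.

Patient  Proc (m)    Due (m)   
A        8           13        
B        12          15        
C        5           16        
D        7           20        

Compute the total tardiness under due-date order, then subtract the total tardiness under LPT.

EDD (increasing due date): A B C D.
A: 0→8, due 13, tardiness 0
B: 8→20, due 15, tardiness 5
C: 20→25, due 16, tardiness 9
D: 25→32, due 20, tardiness 12
Sum = 0+5+9+12 = 26.
LPT (decreasing processing time): B A D C.
B: 0→12, due 15, tardiness 0
A: 12→20, due 13, tardiness 7
D: 20→27, due 20, tardiness 7
C: 27→32, due 16, tardiness 16
Sum = 0+7+7+16 = 30.
Difference = 26 − 30 = -4.

-4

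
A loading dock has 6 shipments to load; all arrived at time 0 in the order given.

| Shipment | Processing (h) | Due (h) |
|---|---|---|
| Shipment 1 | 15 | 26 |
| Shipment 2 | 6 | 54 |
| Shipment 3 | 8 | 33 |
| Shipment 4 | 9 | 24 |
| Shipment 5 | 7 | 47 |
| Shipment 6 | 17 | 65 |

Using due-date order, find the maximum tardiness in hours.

0

EDD (increasing due date): Shipment 4 Shipment 1 Shipment 3 Shipment 5 Shipment 2 Shipment 6.
Shipment 4: 0→9, due 24, tardiness 0
Shipment 1: 9→24, due 26, tardiness 0
Shipment 3: 24→32, due 33, tardiness 0
Shipment 5: 32→39, due 47, tardiness 0
Shipment 2: 39→45, due 54, tardiness 0
Shipment 6: 45→62, due 65, tardiness 0
Maximum = 0.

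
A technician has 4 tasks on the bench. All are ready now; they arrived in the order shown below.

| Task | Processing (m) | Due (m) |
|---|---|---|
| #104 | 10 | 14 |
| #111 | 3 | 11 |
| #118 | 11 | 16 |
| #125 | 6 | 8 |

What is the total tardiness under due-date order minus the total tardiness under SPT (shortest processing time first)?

-1

EDD (increasing due date): #125 #111 #104 #118.
#125: 0→6, due 8, tardiness 0
#111: 6→9, due 11, tardiness 0
#104: 9→19, due 14, tardiness 5
#118: 19→30, due 16, tardiness 14
Sum = 0+0+5+14 = 19.
SPT (increasing processing time): #111 #125 #104 #118.
#111: 0→3, due 11, tardiness 0
#125: 3→9, due 8, tardiness 1
#104: 9→19, due 14, tardiness 5
#118: 19→30, due 16, tardiness 14
Sum = 0+1+5+14 = 20.
Difference = 19 − 20 = -1.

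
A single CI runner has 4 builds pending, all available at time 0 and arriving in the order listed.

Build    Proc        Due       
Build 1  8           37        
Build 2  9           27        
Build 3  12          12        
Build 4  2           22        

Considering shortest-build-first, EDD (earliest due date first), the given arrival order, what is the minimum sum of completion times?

SPT (increasing processing time): Build 4 Build 1 Build 2 Build 3.
Build 4: 0→2
Build 1: 2→10
Build 2: 10→19
Build 3: 19→31
Sum = 2+10+19+31 = 62.
EDD (increasing due date): Build 3 Build 4 Build 2 Build 1.
Build 3: 0→12
Build 4: 12→14
Build 2: 14→23
Build 1: 23→31
Sum = 12+14+23+31 = 80.
FIFO (arrival order): Build 1 Build 2 Build 3 Build 4.
Build 1: 0→8
Build 2: 8→17
Build 3: 17→29
Build 4: 29→31
Sum = 8+17+29+31 = 85.
SPT 62, EDD 80, FIFO 85 → minimum 62.

62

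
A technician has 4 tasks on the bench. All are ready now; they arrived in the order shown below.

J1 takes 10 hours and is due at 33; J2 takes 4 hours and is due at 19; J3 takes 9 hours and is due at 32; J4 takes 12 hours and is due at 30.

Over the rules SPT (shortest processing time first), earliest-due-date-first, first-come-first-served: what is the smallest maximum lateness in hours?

2

SPT (increasing processing time): J2 J3 J1 J4.
J2: 0→4, due 19, lateness -15
J3: 4→13, due 32, lateness -19
J1: 13→23, due 33, lateness -10
J4: 23→35, due 30, lateness 5
Maximum = 5.
EDD (increasing due date): J2 J4 J3 J1.
J2: 0→4, due 19, lateness -15
J4: 4→16, due 30, lateness -14
J3: 16→25, due 32, lateness -7
J1: 25→35, due 33, lateness 2
Maximum = 2.
FIFO (arrival order): J1 J2 J3 J4.
J1: 0→10, due 33, lateness -23
J2: 10→14, due 19, lateness -5
J3: 14→23, due 32, lateness -9
J4: 23→35, due 30, lateness 5
Maximum = 5.
SPT 5, EDD 2, FIFO 5 → minimum 2.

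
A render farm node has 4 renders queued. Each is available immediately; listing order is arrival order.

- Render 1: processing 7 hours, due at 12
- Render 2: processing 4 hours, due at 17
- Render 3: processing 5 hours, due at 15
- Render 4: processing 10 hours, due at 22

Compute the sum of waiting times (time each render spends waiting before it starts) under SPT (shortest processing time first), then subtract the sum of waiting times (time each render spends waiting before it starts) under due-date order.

-6

SPT (increasing processing time): Render 2 Render 3 Render 1 Render 4.
Render 2: waits 0, runs 0→4
Render 3: waits 4, runs 4→9
Render 1: waits 9, runs 9→16
Render 4: waits 16, runs 16→26
Sum = 0+4+9+16 = 29.
EDD (increasing due date): Render 1 Render 3 Render 2 Render 4.
Render 1: waits 0, runs 0→7
Render 3: waits 7, runs 7→12
Render 2: waits 12, runs 12→16
Render 4: waits 16, runs 16→26
Sum = 0+7+12+16 = 35.
Difference = 29 − 35 = -6.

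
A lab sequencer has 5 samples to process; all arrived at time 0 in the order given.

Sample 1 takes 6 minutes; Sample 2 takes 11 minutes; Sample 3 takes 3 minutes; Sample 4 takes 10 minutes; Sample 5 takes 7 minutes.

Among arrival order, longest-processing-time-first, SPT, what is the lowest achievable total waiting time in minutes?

FIFO (arrival order): Sample 1 Sample 2 Sample 3 Sample 4 Sample 5.
Sample 1: waits 0, runs 0→6
Sample 2: waits 6, runs 6→17
Sample 3: waits 17, runs 17→20
Sample 4: waits 20, runs 20→30
Sample 5: waits 30, runs 30→37
Sum = 0+6+17+20+30 = 73.
LPT (decreasing processing time): Sample 2 Sample 4 Sample 5 Sample 1 Sample 3.
Sample 2: waits 0, runs 0→11
Sample 4: waits 11, runs 11→21
Sample 5: waits 21, runs 21→28
Sample 1: waits 28, runs 28→34
Sample 3: waits 34, runs 34→37
Sum = 0+11+21+28+34 = 94.
SPT (increasing processing time): Sample 3 Sample 1 Sample 5 Sample 4 Sample 2.
Sample 3: waits 0, runs 0→3
Sample 1: waits 3, runs 3→9
Sample 5: waits 9, runs 9→16
Sample 4: waits 16, runs 16→26
Sample 2: waits 26, runs 26→37
Sum = 0+3+9+16+26 = 54.
FIFO 73, LPT 94, SPT 54 → minimum 54.

54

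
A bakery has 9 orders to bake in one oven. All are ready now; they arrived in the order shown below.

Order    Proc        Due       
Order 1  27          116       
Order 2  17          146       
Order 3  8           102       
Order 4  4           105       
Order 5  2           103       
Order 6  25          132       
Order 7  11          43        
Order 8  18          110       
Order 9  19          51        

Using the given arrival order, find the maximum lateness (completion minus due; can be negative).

FIFO (arrival order): Order 1 Order 2 Order 3 Order 4 Order 5 Order 6 Order 7 Order 8 Order 9.
Order 1: 0→27, due 116, lateness -89
Order 2: 27→44, due 146, lateness -102
Order 3: 44→52, due 102, lateness -50
Order 4: 52→56, due 105, lateness -49
Order 5: 56→58, due 103, lateness -45
Order 6: 58→83, due 132, lateness -49
Order 7: 83→94, due 43, lateness 51
Order 8: 94→112, due 110, lateness 2
Order 9: 112→131, due 51, lateness 80
Maximum = 80.

80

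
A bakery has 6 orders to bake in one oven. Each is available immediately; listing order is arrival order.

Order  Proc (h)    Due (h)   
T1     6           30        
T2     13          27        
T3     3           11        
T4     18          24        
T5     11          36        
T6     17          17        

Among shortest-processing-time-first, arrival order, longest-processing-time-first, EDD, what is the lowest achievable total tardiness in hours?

83

SPT (increasing processing time): T3 T1 T5 T2 T6 T4.
T3: 0→3, due 11, tardiness 0
T1: 3→9, due 30, tardiness 0
T5: 9→20, due 36, tardiness 0
T2: 20→33, due 27, tardiness 6
T6: 33→50, due 17, tardiness 33
T4: 50→68, due 24, tardiness 44
Sum = 0+0+0+6+33+44 = 83.
FIFO (arrival order): T1 T2 T3 T4 T5 T6.
T1: 0→6, due 30, tardiness 0
T2: 6→19, due 27, tardiness 0
T3: 19→22, due 11, tardiness 11
T4: 22→40, due 24, tardiness 16
T5: 40→51, due 36, tardiness 15
T6: 51→68, due 17, tardiness 51
Sum = 0+0+11+16+15+51 = 93.
LPT (decreasing processing time): T4 T6 T2 T5 T1 T3.
T4: 0→18, due 24, tardiness 0
T6: 18→35, due 17, tardiness 18
T2: 35→48, due 27, tardiness 21
T5: 48→59, due 36, tardiness 23
T1: 59→65, due 30, tardiness 35
T3: 65→68, due 11, tardiness 57
Sum = 0+18+21+23+35+57 = 154.
EDD (increasing due date): T3 T6 T4 T2 T1 T5.
T3: 0→3, due 11, tardiness 0
T6: 3→20, due 17, tardiness 3
T4: 20→38, due 24, tardiness 14
T2: 38→51, due 27, tardiness 24
T1: 51→57, due 30, tardiness 27
T5: 57→68, due 36, tardiness 32
Sum = 0+3+14+24+27+32 = 100.
SPT 83, FIFO 93, LPT 154, EDD 100 → minimum 83.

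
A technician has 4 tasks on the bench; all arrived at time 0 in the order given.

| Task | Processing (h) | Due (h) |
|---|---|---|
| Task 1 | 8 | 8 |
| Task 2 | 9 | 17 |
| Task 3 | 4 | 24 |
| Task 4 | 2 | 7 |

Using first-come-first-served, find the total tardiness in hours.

FIFO (arrival order): Task 1 Task 2 Task 3 Task 4.
Task 1: 0→8, due 8, tardiness 0
Task 2: 8→17, due 17, tardiness 0
Task 3: 17→21, due 24, tardiness 0
Task 4: 21→23, due 7, tardiness 16
Sum = 0+0+0+16 = 16.

16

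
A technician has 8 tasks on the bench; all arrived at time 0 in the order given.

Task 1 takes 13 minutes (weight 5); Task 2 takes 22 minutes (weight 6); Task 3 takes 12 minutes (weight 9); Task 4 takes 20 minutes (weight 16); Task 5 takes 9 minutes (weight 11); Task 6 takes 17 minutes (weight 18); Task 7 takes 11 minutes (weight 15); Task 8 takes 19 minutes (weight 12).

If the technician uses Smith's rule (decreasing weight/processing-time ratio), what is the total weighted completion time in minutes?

WSPT (decreasing weight/processing-time ratio): Task 7 Task 5 Task 6 Task 4 Task 3 Task 8 Task 1 Task 2.
Task 7: finishes 11, weight 15, w·C = 165
Task 5: finishes 20, weight 11, w·C = 220
Task 6: finishes 37, weight 18, w·C = 666
Task 4: finishes 57, weight 16, w·C = 912
Task 3: finishes 69, weight 9, w·C = 621
Task 8: finishes 88, weight 12, w·C = 1056
Task 1: finishes 101, weight 5, w·C = 505
Task 2: finishes 123, weight 6, w·C = 738
Sum = 165+220+666+912+621+1056+505+738 = 4883.

4883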